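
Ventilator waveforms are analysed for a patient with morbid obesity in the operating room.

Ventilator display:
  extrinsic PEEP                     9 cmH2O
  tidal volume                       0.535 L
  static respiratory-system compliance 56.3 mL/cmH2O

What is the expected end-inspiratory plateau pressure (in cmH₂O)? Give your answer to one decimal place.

18.5

Pplat = PEEP + Vt / Cstat = 9 + 535 / 56.3 = 9 + 9.503 = 18.503 cmH2O.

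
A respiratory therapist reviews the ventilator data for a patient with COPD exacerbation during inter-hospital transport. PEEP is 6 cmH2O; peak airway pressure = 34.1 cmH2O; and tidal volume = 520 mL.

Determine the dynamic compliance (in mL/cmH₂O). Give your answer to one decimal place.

18.5

Dynamic compliance = Vt / (PIP − PEEP) = 520 / (34.1 − 6) = 520 / 28.1 = 18.505 mL/cmH2O.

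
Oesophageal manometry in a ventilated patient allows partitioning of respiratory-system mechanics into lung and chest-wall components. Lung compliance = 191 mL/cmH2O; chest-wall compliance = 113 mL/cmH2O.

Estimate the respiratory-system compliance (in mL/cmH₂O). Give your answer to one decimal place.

71.0

Lung and chest wall are elastances in series: 1/Crs = 1/CL + 1/Ccw.
1/Crs = 1/191 + 1/113 = 0.01409.
Crs = 70.972 mL/cmH2O.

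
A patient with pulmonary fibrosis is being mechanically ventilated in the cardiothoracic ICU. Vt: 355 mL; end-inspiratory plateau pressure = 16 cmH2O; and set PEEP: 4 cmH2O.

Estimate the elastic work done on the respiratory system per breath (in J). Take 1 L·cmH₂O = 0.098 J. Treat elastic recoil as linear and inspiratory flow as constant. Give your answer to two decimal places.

Elastic work ≈ ½ × (Pplat − PEEP) × Vt = 0.5 × (16 − 4) × 0.355 L = 0.5 × 12.0 × 0.355 = 2.13 L·cmH2O.
× 0.098 J/(L·cmH2O) → 0.2087 J.

0.21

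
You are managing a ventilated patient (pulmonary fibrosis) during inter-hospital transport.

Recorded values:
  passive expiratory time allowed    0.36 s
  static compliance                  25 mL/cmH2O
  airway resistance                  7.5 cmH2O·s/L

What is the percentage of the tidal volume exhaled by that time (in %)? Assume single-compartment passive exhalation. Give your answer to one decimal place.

85.3

τ = R × C = 7.5 × 25 mL/cmH2O = 7.5 × 0.025 L/cmH2O = 0.1875 s.
Passive exhalation: V(t)/V₀ = e^(−t/τ) = e^(−0.36/0.1875) = 0.1466.
Fraction exhaled = 1 − 0.1466 = 0.8534 → 85.34%.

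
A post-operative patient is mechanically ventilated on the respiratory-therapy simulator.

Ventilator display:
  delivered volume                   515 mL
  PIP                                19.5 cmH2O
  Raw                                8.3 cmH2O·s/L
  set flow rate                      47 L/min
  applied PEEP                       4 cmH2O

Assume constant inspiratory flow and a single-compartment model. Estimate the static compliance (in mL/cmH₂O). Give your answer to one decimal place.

57.2

Flow: 47 L/min ÷ 60 = 0.7833 L/s.
Equation of motion (constant flow): PIP = Vt/C + R·V̇ + PEEP.
Vt/C = PIP − R·V̇ − PEEP = 19.5 − 8.3×0.7833 − 4 = 19.5 − 6.501 − 4 = 8.999 cmH2O.
C = Vt / 8.999 = 515 / 8.999 = 57.229 mL/cmH2O.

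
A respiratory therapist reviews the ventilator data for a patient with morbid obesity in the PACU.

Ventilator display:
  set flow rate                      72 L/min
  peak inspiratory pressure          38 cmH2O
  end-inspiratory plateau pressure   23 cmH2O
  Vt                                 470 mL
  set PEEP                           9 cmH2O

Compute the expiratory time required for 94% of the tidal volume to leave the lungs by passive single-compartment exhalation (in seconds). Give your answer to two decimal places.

1.18

Flow: 72 L/min ÷ 60 = 1.2 L/s.
R = (PIP − Pplat)/V̇ = (38 − 23) / 1.2 = 15.0/1.2 = 12.5 cmH2O·s/L.
C = Vt/(Pplat − PEEP) = 470.0 / (23 − 9) = 470.0/14.0 = 33.571 mL/cmH2O.
τ = R × C = 12.5 × 0.03357 L/cmH2O = 0.4196 s.
t = −τ·ln(1 − 0.94) = −0.4196·ln(0.06) = 1.181 s.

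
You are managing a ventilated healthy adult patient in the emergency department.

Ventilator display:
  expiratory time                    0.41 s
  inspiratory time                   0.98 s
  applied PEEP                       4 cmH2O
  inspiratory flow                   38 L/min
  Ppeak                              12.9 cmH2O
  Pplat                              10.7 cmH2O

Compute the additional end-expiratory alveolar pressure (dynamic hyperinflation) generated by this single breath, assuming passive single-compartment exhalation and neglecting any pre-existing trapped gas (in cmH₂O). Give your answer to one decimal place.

1.9

Flow: 38 L/min ÷ 60 = 0.6333 L/s.
Vt = flow × Ti = 0.6333 L/s × 0.98 s × 1000 mL/L = 620.63 mL.
R = (PIP − Pplat)/V̇ = (12.9 − 10.7) / 0.6333 = 2.2/0.6333 = 3.474 cmH2O·s/L.
C = Vt/(Pplat − PEEP) = 620.63 / (10.7 − 4) = 620.63/6.7 = 92.631 mL/cmH2O.
τ = R × C = 3.474 × 0.09263 L/cmH2O = 0.3218 s.
Fraction remaining = e^(−Te/τ) = e^(−0.41/0.3218) = 0.2797; trapped volume = 620.63 × 0.2797 = 173.59 mL.
Additional alveolar pressure from trapping ≈ V_trapped / C = 173.59 / 92.631 = 1.874 cmH2O.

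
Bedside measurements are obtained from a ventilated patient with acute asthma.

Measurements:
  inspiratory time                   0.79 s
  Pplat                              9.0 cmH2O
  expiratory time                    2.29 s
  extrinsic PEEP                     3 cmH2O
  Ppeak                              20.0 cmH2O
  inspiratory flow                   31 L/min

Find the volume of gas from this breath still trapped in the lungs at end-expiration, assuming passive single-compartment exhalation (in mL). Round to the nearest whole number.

84

Flow: 31 L/min ÷ 60 = 0.5167 L/s.
Vt = flow × Ti = 0.5167 L/s × 0.79 s × 1000 mL/L = 408.19 mL.
R = (PIP − Pplat)/V̇ = (20.0 − 9.0) / 0.5167 = 11.0/0.5167 = 21.289 cmH2O·s/L.
C = Vt/(Pplat − PEEP) = 408.19 / (9.0 − 3) = 408.19/6.0 = 68.032 mL/cmH2O.
τ = R × C = 21.289 × 0.06803 L/cmH2O = 1.448 s.
Fraction remaining = e^(−Te/τ) = e^(−2.29/1.448) = 0.2057.
Trapped volume = 408.19 × 0.2057 = 83.965 mL.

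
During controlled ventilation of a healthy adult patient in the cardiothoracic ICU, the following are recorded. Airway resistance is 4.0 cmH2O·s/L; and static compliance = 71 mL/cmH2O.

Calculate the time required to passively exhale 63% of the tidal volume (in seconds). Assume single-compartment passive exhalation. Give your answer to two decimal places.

τ = R × C = 4.0 × 71 mL/cmH2O = 4.0 × 0.071 L/cmH2O = 0.284 s.
Exhaled fraction f = 1 − e^(−t/τ) → t = −τ·ln(1 − f) = −0.284·ln(0.37) = 0.2824 s.

0.28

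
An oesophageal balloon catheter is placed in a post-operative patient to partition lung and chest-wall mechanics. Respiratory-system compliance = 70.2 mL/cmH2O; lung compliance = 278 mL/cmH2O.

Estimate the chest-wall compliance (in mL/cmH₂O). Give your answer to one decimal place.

93.9

1/Ccw = 1/Crs − 1/CL.
1/Ccw = 1/70.2 − 1/278 = 0.01065.
Ccw = 93.897 mL/cmH2O.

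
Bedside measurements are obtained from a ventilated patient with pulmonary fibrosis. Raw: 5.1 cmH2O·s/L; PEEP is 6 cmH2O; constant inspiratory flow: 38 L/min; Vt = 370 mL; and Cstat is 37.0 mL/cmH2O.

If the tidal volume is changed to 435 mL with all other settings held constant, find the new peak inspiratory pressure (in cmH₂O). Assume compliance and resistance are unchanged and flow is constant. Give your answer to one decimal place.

21.0

Flow: 38 L/min ÷ 60 = 0.6333 L/s.
PIP = Vt/C + R·V̇ + PEEP (constant-flow equation of motion).
Only the elastic term changes: ΔPIP = ΔVt / C = (435 − 370) / 37.0 = 1.757 cmH2O.
Original PIP = 370/37.0 + 5.1×0.6333 + 6 = 19.23 cmH2O; new PIP = 19.23 + (1.757) = 20.987 cmH2O.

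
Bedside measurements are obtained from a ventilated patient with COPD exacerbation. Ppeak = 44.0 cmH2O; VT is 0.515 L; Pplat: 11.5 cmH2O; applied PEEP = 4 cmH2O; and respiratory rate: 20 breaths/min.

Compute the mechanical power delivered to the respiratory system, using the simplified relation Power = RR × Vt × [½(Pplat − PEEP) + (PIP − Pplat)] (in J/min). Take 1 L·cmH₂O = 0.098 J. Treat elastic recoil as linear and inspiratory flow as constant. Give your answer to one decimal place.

Per-breath work = Vt × [½(Pplat−PEEP) + (PIP−Pplat)] = 0.515 × [0.5×7.5 + 32.5] = 0.515 × 36.25 = 18.669 L·cmH2O.
Power = 20 × 18.669 = 373.38 L·cmH2O/min.
× 0.098 J/(L·cmH2O) → 36.591 J/min.

36.6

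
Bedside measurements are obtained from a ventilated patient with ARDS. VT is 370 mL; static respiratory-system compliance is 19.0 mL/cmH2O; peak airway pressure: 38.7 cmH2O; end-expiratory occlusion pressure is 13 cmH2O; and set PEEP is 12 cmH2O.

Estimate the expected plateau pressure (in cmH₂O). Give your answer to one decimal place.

End-expiratory occlusion gives total PEEP = 13 cmH2O (intrinsic PEEP = 13 − 12 = 1). Use total PEEP for the elastic gradient.
Pplat = PEEPtotal + Vt / Cstat = 13 + 370 / 19.0 = 13 + 19.474 = 32.474 cmH2O.

32.5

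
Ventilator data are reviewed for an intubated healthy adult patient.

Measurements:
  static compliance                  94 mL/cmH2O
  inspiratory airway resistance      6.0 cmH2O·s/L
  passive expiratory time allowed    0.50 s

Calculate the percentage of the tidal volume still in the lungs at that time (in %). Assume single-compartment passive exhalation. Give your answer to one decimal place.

41.2

τ = R × C = 6.0 × 94 mL/cmH2O = 6.0 × 0.094 L/cmH2O = 0.564 s.
Passive exhalation: V(t)/V₀ = e^(−t/τ) = e^(−0.50/0.564) = 0.4121.
Fraction remaining = 0.4121 → 41.21%.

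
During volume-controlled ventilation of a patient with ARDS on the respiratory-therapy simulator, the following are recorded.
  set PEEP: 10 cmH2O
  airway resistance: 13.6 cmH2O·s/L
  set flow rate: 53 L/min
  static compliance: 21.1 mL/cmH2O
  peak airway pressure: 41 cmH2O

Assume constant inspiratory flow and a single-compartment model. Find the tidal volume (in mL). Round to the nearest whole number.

Flow: 53 L/min ÷ 60 = 0.8833 L/s.
Equation of motion (constant flow): PIP = Vt/C + R·V̇ + PEEP.
Vt/C = PIP − R·V̇ − PEEP = 41 − 12.013 − 10 = 18.987 cmH2O.
Vt = C × 18.987 = 21.1 × 18.987 = 400.63 mL.

401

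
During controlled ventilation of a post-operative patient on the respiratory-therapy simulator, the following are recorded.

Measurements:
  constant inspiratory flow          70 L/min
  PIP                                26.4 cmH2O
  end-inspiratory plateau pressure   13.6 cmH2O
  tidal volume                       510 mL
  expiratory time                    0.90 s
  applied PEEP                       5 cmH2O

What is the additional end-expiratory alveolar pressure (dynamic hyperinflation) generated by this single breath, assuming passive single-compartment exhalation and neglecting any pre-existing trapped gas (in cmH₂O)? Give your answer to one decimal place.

Flow: 70 L/min ÷ 60 = 1.1667 L/s.
R = (PIP − Pplat)/V̇ = (26.4 − 13.6) / 1.1667 = 12.8/1.1667 = 10.971 cmH2O·s/L.
C = Vt/(Pplat − PEEP) = 510.0 / (13.6 − 5) = 510.0/8.6 = 59.302 mL/cmH2O.
τ = R × C = 10.971 × 0.0593 L/cmH2O = 0.6506 s.
Fraction remaining = e^(−Te/τ) = e^(−0.90/0.6506) = 0.2507; trapped volume = 510.0 × 0.2507 = 127.86 mL.
Additional alveolar pressure from trapping ≈ V_trapped / C = 127.86 / 59.302 = 2.156 cmH2O.

2.2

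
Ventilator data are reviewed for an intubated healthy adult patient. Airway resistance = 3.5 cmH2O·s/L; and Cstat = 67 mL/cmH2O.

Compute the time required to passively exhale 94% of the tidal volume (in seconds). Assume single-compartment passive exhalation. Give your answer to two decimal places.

0.66

τ = R × C = 3.5 × 67 mL/cmH2O = 3.5 × 0.067 L/cmH2O = 0.2345 s.
Exhaled fraction f = 1 − e^(−t/τ) → t = −τ·ln(1 − f) = −0.2345·ln(0.06) = 0.6597 s.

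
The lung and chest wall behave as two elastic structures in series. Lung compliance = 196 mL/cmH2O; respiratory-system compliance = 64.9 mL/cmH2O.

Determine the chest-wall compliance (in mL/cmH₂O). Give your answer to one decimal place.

1/Ccw = 1/Crs − 1/CL.
1/Ccw = 1/64.9 − 1/196 = 0.01031.
Ccw = 96.993 mL/cmH2O.

97.0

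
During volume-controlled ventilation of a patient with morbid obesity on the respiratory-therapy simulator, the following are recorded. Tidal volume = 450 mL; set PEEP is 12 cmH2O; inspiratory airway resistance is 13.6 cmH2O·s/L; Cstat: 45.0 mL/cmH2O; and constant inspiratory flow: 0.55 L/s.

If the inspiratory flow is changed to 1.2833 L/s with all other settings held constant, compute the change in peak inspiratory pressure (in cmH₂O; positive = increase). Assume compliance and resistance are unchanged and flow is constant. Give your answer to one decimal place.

PIP = Vt/C + R·V̇ + PEEP (constant-flow equation of motion).
Only the resistive term changes: ΔPIP = R × ΔV̇ = 13.6 × (1.2833 − 0.55) = 13.6 × 0.7333 = 9.973 cmH2O.

10.0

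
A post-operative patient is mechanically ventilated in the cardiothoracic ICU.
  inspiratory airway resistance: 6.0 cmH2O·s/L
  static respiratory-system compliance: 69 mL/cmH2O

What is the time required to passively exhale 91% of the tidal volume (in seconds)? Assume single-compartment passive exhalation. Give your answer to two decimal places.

1.00

τ = R × C = 6.0 × 69 mL/cmH2O = 6.0 × 0.069 L/cmH2O = 0.414 s.
Exhaled fraction f = 1 − e^(−t/τ) → t = −τ·ln(1 − f) = −0.414·ln(0.09) = 0.9969 s.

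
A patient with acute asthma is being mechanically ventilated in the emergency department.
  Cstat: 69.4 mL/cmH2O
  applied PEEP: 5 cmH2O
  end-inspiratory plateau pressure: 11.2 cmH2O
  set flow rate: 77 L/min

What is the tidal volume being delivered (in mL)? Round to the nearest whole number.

Vt = Cstat × (Pplat − PEEP) = 69.4 × (11.2 − 5) = 69.4 × 6.2 = 430.28 mL.

430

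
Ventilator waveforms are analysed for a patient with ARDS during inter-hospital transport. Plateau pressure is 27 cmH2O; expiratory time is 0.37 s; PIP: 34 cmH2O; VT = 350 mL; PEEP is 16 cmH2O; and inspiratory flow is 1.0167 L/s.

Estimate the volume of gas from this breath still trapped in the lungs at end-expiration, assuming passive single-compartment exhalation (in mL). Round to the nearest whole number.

65

R = (PIP − Pplat)/V̇ = (34 − 27) / 1.0167 = 7.0/1.0167 = 6.885 cmH2O·s/L.
C = Vt/(Pplat − PEEP) = 350.0 / (27 − 16) = 350.0/11.0 = 31.818 mL/cmH2O.
τ = R × C = 6.885 × 0.03182 L/cmH2O = 0.2191 s.
Fraction remaining = e^(−Te/τ) = e^(−0.37/0.2191) = 0.1848.
Trapped volume = 350.0 × 0.1848 = 64.68 mL.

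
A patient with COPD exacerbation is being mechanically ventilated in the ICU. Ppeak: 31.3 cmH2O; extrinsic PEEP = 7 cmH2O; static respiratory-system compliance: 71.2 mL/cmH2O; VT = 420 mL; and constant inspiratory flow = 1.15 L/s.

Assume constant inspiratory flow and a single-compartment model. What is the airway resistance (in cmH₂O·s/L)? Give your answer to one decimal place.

16.0

Equation of motion (constant flow): PIP = Vt/C + R·V̇ + PEEP.
R·V̇ = PIP − Vt/C − PEEP = 31.3 − 420/71.2 − 7 = 31.3 − 5.899 − 7 = 18.401 cmH2O.
R = 18.401 / 1.15 = 16.001 cmH2O·s/L.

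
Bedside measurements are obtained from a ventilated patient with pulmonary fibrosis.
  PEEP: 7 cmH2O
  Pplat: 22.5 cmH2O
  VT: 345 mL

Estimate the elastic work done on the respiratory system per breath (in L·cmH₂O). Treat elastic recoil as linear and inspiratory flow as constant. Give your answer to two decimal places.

Elastic work ≈ ½ × (Pplat − PEEP) × Vt = 0.5 × (22.5 − 7) × 0.345 L = 0.5 × 15.5 × 0.345 = 2.674 L·cmH2O.

2.67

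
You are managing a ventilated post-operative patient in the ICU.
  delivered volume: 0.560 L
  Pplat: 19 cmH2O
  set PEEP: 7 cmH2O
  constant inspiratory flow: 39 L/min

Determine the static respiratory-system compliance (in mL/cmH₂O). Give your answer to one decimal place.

46.7

Cstat = Vt / (Pplat − PEEP) = 560 / (19 − 7) = 560 / 12.0 = 46.667 mL/cmH2O.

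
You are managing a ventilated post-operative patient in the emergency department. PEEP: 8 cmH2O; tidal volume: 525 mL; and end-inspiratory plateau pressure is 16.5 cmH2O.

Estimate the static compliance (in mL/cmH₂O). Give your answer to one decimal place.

Cstat = Vt / (Pplat − PEEP) = 525 / (16.5 − 8) = 525 / 8.5 = 61.765 mL/cmH2O.

61.8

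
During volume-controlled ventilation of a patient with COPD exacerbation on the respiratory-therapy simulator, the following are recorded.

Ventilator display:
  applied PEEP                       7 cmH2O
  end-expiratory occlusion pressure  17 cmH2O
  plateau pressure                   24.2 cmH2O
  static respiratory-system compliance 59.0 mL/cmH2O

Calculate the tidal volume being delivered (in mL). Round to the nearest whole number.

425

End-expiratory occlusion gives total PEEP = 17 cmH2O (intrinsic PEEP = 17 − 7 = 10). Use total PEEP for the elastic gradient.
Vt = Cstat × (Pplat − PEEPtotal) = 59.0 × (24.2 − 17) = 59.0 × 7.2 = 424.8 mL.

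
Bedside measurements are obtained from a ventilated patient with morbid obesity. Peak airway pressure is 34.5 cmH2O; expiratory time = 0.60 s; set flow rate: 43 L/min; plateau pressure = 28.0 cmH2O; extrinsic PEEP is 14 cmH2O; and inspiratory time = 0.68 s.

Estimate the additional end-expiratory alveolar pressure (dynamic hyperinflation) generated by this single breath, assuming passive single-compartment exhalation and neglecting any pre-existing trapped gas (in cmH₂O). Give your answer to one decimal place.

Flow: 43 L/min ÷ 60 = 0.7167 L/s.
Vt = flow × Ti = 0.7167 L/s × 0.68 s × 1000 mL/L = 487.36 mL.
R = (PIP − Pplat)/V̇ = (34.5 − 28.0) / 0.7167 = 6.5/0.7167 = 9.069 cmH2O·s/L.
C = Vt/(Pplat − PEEP) = 487.36 / (28.0 − 14) = 487.36/14.0 = 34.811 mL/cmH2O.
τ = R × C = 9.069 × 0.03481 L/cmH2O = 0.3157 s.
Fraction remaining = e^(−Te/τ) = e^(−0.60/0.3157) = 0.1495; trapped volume = 487.36 × 0.1495 = 72.86 mL.
Additional alveolar pressure from trapping ≈ V_trapped / C = 72.86 / 34.811 = 2.093 cmH2O.

2.1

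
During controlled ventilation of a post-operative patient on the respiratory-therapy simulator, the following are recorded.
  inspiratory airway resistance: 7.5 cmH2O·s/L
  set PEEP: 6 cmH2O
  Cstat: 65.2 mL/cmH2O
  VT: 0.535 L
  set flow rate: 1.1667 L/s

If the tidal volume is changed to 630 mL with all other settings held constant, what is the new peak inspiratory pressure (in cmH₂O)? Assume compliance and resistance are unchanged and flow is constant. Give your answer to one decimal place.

24.4

PIP = Vt/C + R·V̇ + PEEP (constant-flow equation of motion).
Only the elastic term changes: ΔPIP = ΔVt / C = (630 − 535) / 65.2 = 1.457 cmH2O.
Original PIP = 535/65.2 + 7.5×1.1667 + 6 = 22.956 cmH2O; new PIP = 22.956 + (1.457) = 24.413 cmH2O.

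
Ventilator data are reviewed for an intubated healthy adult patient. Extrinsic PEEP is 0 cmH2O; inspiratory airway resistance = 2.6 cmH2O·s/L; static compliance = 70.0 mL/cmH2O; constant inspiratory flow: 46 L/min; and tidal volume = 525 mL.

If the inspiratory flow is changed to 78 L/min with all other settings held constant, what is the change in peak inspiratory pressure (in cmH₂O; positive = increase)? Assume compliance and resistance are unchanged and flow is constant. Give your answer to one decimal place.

1.4

Flow: 46 L/min ÷ 60 = 0.7667 L/s.
New flow: 78 L/min ÷ 60 = 1.3 L/s.
PIP = Vt/C + R·V̇ + PEEP (constant-flow equation of motion).
Only the resistive term changes: ΔPIP = R × ΔV̇ = 2.6 × (1.3 − 0.7667) = 2.6 × 0.5333 = 1.387 cmH2O.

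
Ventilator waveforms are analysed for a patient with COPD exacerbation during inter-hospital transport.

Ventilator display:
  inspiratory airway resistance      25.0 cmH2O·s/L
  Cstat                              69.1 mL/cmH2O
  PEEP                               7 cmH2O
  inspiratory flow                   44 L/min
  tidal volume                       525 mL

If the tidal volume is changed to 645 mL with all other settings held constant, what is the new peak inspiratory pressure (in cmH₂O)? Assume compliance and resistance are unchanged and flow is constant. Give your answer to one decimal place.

34.7

Flow: 44 L/min ÷ 60 = 0.7333 L/s.
PIP = Vt/C + R·V̇ + PEEP (constant-flow equation of motion).
Only the elastic term changes: ΔPIP = ΔVt / C = (645 − 525) / 69.1 = 1.737 cmH2O.
Original PIP = 525/69.1 + 25.0×0.7333 + 7 = 32.93 cmH2O; new PIP = 32.93 + (1.737) = 34.667 cmH2O.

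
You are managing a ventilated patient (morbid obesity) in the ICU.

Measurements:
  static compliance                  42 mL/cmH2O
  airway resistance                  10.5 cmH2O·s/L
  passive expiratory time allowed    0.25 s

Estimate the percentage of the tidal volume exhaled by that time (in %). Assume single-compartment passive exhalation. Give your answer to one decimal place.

τ = R × C = 10.5 × 42 mL/cmH2O = 10.5 × 0.042 L/cmH2O = 0.441 s.
Passive exhalation: V(t)/V₀ = e^(−t/τ) = e^(−0.25/0.441) = 0.5673.
Fraction exhaled = 1 − 0.5673 = 0.4327 → 43.27%.

43.3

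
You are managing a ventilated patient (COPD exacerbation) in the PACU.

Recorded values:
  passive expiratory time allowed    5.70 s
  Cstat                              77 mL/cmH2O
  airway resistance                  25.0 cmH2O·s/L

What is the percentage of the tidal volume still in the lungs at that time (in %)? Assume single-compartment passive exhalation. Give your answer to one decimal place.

τ = R × C = 25.0 × 77 mL/cmH2O = 25.0 × 0.077 L/cmH2O = 1.925 s.
Passive exhalation: V(t)/V₀ = e^(−t/τ) = e^(−5.70/1.925) = 0.05177.
Fraction remaining = 0.05177 → 5.177%.

5.2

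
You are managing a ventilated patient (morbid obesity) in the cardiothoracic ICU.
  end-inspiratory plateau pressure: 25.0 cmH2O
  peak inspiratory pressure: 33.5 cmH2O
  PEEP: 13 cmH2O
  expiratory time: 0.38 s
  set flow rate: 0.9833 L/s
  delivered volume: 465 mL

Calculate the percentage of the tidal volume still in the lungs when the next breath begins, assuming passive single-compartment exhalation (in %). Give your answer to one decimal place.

R = (PIP − Pplat)/V̇ = (33.5 − 25.0) / 0.9833 = 8.5/0.9833 = 8.644 cmH2O·s/L.
C = Vt/(Pplat − PEEP) = 465.0 / (25.0 − 13) = 465.0/12.0 = 38.75 mL/cmH2O.
τ = R × C = 8.644 × 0.03875 L/cmH2O = 0.335 s.
Fraction remaining at end-expiration = e^(−Te/τ) = e^(−0.38/0.335) = 0.3216 → 32.16%.

32.2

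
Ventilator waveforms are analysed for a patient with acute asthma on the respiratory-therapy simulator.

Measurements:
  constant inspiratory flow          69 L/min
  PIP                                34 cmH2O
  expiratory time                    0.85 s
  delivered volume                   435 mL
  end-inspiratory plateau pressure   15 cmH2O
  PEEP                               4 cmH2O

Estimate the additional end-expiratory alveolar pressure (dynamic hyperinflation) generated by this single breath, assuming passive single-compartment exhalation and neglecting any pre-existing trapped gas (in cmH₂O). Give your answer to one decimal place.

3.0

Flow: 69 L/min ÷ 60 = 1.15 L/s.
R = (PIP − Pplat)/V̇ = (34 − 15) / 1.15 = 19.0/1.15 = 16.522 cmH2O·s/L.
C = Vt/(Pplat − PEEP) = 435.0 / (15 − 4) = 435.0/11.0 = 39.545 mL/cmH2O.
τ = R × C = 16.522 × 0.03955 L/cmH2O = 0.6534 s.
Fraction remaining = e^(−Te/τ) = e^(−0.85/0.6534) = 0.2723; trapped volume = 435.0 × 0.2723 = 118.45 mL.
Additional alveolar pressure from trapping ≈ V_trapped / C = 118.45 / 39.545 = 2.995 cmH2O.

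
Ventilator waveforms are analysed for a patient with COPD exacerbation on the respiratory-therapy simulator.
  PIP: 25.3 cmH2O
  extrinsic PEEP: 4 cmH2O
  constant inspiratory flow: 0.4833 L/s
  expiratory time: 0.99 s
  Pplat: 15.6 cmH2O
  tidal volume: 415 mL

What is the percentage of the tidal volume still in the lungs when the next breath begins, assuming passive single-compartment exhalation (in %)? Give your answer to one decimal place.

25.2

R = (PIP − Pplat)/V̇ = (25.3 − 15.6) / 0.4833 = 9.7/0.4833 = 20.07 cmH2O·s/L.
C = Vt/(Pplat − PEEP) = 415.0 / (15.6 − 4) = 415.0/11.6 = 35.776 mL/cmH2O.
τ = R × C = 20.07 × 0.03578 L/cmH2O = 0.7181 s.
Fraction remaining at end-expiration = e^(−Te/τ) = e^(−0.99/0.7181) = 0.2519 → 25.19%.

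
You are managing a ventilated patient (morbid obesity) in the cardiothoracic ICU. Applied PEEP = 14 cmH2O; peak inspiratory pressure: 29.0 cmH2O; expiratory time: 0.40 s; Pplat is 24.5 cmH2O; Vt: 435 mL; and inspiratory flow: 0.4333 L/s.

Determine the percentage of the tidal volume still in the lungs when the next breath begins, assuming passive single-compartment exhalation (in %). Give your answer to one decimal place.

39.5

R = (PIP − Pplat)/V̇ = (29.0 − 24.5) / 0.4333 = 4.5/0.4333 = 10.385 cmH2O·s/L.
C = Vt/(Pplat − PEEP) = 435.0 / (24.5 − 14) = 435.0/10.5 = 41.429 mL/cmH2O.
τ = R × C = 10.385 × 0.04143 L/cmH2O = 0.4303 s.
Fraction remaining at end-expiration = e^(−Te/τ) = e^(−0.40/0.4303) = 0.3947 → 39.47%.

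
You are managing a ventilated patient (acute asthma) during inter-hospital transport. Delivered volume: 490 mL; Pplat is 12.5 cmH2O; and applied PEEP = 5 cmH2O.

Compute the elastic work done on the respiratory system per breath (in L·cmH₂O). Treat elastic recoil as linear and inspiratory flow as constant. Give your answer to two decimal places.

1.84

Elastic work ≈ ½ × (Pplat − PEEP) × Vt = 0.5 × (12.5 − 5) × 0.490 L = 0.5 × 7.5 × 0.490 = 1.838 L·cmH2O.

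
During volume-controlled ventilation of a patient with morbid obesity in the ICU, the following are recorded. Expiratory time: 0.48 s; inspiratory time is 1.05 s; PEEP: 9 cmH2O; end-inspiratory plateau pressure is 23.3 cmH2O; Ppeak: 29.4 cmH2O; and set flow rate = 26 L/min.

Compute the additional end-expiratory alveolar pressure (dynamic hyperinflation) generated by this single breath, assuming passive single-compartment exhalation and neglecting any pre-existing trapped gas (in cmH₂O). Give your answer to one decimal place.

Flow: 26 L/min ÷ 60 = 0.4333 L/s.
Vt = flow × Ti = 0.4333 L/s × 1.05 s × 1000 mL/L = 454.97 mL.
R = (PIP − Pplat)/V̇ = (29.4 − 23.3) / 0.4333 = 6.1/0.4333 = 14.078 cmH2O·s/L.
C = Vt/(Pplat − PEEP) = 454.97 / (23.3 − 9) = 454.97/14.3 = 31.816 mL/cmH2O.
τ = R × C = 14.078 × 0.03182 L/cmH2O = 0.448 s.
Fraction remaining = e^(−Te/τ) = e^(−0.48/0.448) = 0.3425; trapped volume = 454.97 × 0.3425 = 155.83 mL.
Additional alveolar pressure from trapping ≈ V_trapped / C = 155.83 / 31.816 = 4.898 cmH2O.

4.9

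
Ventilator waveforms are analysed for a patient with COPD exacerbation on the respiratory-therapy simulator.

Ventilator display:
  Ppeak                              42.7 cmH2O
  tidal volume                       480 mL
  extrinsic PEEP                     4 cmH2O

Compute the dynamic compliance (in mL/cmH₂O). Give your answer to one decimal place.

Dynamic compliance = Vt / (PIP − PEEP) = 480 / (42.7 − 4) = 480 / 38.7 = 12.403 mL/cmH2O.

12.4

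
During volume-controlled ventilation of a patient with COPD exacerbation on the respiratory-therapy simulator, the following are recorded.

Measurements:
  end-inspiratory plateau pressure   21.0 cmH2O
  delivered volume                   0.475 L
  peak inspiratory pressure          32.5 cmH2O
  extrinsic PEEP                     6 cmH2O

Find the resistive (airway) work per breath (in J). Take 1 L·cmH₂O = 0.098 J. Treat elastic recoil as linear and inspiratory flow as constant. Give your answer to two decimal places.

0.54

With constant inspiratory flow the resistive pressure is constant at PIP − Pplat = 32.5 − 21.0 = 11.5 cmH2O, so resistive work = 11.5 × 0.475 = 5.463 L·cmH2O.
× 0.098 J/(L·cmH2O) → 0.5354 J.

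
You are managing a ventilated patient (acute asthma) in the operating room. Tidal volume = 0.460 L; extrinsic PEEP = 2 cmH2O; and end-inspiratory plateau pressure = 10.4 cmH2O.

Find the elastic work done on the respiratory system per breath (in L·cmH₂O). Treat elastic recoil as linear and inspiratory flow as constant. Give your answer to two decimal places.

Elastic work ≈ ½ × (Pplat − PEEP) × Vt = 0.5 × (10.4 − 2) × 0.460 L = 0.5 × 8.4 × 0.460 = 1.932 L·cmH2O.

1.93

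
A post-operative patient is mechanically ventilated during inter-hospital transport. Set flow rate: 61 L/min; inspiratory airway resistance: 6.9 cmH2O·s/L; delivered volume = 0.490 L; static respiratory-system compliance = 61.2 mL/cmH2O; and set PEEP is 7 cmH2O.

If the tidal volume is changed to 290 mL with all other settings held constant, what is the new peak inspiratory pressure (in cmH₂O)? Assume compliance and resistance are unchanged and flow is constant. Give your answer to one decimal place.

Flow: 61 L/min ÷ 60 = 1.0167 L/s.
PIP = Vt/C + R·V̇ + PEEP (constant-flow equation of motion).
Only the elastic term changes: ΔPIP = ΔVt / C = (290 − 490) / 61.2 = -3.268 cmH2O.
Original PIP = 490/61.2 + 6.9×1.0167 + 7 = 22.022 cmH2O; new PIP = 22.022 + (-3.268) = 18.754 cmH2O.

18.8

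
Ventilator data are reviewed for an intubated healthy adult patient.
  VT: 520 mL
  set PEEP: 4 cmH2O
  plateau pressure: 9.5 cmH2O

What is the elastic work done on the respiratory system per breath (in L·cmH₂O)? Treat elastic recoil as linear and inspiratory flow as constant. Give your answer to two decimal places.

1.43

Elastic work ≈ ½ × (Pplat − PEEP) × Vt = 0.5 × (9.5 − 4) × 0.520 L = 0.5 × 5.5 × 0.520 = 1.43 L·cmH2O.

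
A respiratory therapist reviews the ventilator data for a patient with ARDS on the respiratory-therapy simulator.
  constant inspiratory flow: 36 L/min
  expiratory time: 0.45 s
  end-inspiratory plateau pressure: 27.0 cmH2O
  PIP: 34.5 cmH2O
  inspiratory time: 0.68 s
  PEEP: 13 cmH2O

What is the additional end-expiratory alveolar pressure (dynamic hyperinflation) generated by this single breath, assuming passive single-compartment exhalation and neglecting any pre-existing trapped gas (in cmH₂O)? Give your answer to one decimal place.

4.1

Flow: 36 L/min ÷ 60 = 0.6 L/s.
Vt = flow × Ti = 0.6 L/s × 0.68 s × 1000 mL/L = 408.0 mL.
R = (PIP − Pplat)/V̇ = (34.5 − 27.0) / 0.6 = 7.5/0.6 = 12.5 cmH2O·s/L.
C = Vt/(Pplat − PEEP) = 408.0 / (27.0 − 13) = 408.0/14.0 = 29.143 mL/cmH2O.
τ = R × C = 12.5 × 0.02914 L/cmH2O = 0.3643 s.
Fraction remaining = e^(−Te/τ) = e^(−0.45/0.3643) = 0.2908; trapped volume = 408.0 × 0.2908 = 118.65 mL.
Additional alveolar pressure from trapping ≈ V_trapped / C = 118.65 / 29.143 = 4.071 cmH2O.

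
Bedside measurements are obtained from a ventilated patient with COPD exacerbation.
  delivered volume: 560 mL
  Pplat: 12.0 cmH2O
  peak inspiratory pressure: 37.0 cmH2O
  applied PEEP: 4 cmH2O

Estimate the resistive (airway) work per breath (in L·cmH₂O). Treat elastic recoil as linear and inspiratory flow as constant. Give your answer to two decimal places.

With constant inspiratory flow the resistive pressure is constant at PIP − Pplat = 37.0 − 12.0 = 25.0 cmH2O, so resistive work = 25.0 × 0.560 = 14.0 L·cmH2O.

14.00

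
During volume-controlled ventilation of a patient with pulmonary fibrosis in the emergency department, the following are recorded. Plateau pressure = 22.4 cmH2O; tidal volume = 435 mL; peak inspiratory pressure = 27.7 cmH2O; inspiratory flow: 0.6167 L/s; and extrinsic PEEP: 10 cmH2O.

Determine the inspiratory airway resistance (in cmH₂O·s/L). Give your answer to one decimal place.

8.6

Raw = (PIP − Pplat) / flow = (27.7 − 22.4) / 0.6167 = 5.3 / 0.6167 = 8.594 cmH2O·s/L.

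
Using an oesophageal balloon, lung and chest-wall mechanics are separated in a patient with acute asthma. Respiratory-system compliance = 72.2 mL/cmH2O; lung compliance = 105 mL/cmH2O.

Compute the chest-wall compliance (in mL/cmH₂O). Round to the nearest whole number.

231

1/Ccw = 1/Crs − 1/CL.
1/Ccw = 1/72.2 − 1/105 = 0.004327.
Ccw = 231.11 mL/cmH2O.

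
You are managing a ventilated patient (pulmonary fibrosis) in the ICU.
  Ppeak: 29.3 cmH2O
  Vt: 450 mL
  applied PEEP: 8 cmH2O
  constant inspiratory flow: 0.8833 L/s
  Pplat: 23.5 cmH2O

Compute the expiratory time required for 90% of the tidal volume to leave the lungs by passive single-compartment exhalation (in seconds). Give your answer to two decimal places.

0.44

R = (PIP − Pplat)/V̇ = (29.3 − 23.5) / 0.8833 = 5.8/0.8833 = 6.566 cmH2O·s/L.
C = Vt/(Pplat − PEEP) = 450.0 / (23.5 − 8) = 450.0/15.5 = 29.032 mL/cmH2O.
τ = R × C = 6.566 × 0.02903 L/cmH2O = 0.1906 s.
t = −τ·ln(1 − 0.90) = −0.1906·ln(0.1) = 0.4389 s.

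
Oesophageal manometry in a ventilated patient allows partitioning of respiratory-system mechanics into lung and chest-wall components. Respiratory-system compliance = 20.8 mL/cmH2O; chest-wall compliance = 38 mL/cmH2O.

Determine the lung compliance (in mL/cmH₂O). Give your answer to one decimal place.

46.0

1/CL = 1/Crs − 1/Ccw.
1/CL = 1/20.8 − 1/38 = 0.02176.
CL = 45.956 mL/cmH2O.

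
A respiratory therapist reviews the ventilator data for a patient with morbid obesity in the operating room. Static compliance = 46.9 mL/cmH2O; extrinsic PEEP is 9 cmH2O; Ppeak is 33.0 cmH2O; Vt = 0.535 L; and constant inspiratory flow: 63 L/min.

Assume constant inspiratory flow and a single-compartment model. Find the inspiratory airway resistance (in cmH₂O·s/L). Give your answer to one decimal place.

Flow: 63 L/min ÷ 60 = 1.05 L/s.
Equation of motion (constant flow): PIP = Vt/C + R·V̇ + PEEP.
R·V̇ = PIP − Vt/C − PEEP = 33.0 − 535/46.9 − 9 = 33.0 − 11.407 − 9 = 12.593 cmH2O.
R = 12.593 / 1.05 = 11.993 cmH2O·s/L.

12.0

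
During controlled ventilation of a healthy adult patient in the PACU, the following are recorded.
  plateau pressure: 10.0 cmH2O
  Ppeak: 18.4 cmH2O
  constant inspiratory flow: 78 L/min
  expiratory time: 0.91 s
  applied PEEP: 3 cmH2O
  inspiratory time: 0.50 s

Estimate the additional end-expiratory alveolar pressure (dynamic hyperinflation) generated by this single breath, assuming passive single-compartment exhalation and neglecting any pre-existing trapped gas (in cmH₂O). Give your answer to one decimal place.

Flow: 78 L/min ÷ 60 = 1.3 L/s.
Vt = flow × Ti = 1.3 L/s × 0.50 s × 1000 mL/L = 650.0 mL.
R = (PIP − Pplat)/V̇ = (18.4 − 10.0) / 1.3 = 8.4/1.3 = 6.462 cmH2O·s/L.
C = Vt/(Pplat − PEEP) = 650.0 / (10.0 − 3) = 650.0/7.0 = 92.857 mL/cmH2O.
τ = R × C = 6.462 × 0.09286 L/cmH2O = 0.6001 s.
Fraction remaining = e^(−Te/τ) = e^(−0.91/0.6001) = 0.2195; trapped volume = 650.0 × 0.2195 = 142.68 mL.
Additional alveolar pressure from trapping ≈ V_trapped / C = 142.68 / 92.857 = 1.537 cmH2O.

1.5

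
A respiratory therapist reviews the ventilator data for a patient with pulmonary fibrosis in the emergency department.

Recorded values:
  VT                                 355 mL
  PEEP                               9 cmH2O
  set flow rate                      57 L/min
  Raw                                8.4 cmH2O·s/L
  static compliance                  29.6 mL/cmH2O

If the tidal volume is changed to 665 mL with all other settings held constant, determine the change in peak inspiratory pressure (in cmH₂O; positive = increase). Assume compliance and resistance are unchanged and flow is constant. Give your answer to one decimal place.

10.5

PIP = Vt/C + R·V̇ + PEEP (constant-flow equation of motion).
Only the elastic term changes: ΔPIP = ΔVt / C = (665 − 355) / 29.6 = 10.473 cmH2O.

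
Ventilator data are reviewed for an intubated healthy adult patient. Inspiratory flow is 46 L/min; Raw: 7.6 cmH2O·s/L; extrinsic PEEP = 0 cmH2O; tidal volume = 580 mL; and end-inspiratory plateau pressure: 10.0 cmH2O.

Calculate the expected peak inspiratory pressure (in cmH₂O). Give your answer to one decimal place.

Flow: 46 L/min ÷ 60 = 0.7667 L/s.
PIP = Pplat + Raw × flow = 10.0 + 7.6 × 0.7667 = 10.0 + 5.827 = 15.827 cmH2O.

15.8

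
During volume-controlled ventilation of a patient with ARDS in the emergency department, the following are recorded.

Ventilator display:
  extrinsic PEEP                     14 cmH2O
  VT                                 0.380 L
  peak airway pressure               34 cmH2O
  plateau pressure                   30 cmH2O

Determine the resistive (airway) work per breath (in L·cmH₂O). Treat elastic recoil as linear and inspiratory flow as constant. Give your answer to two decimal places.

1.52

With constant inspiratory flow the resistive pressure is constant at PIP − Pplat = 34 − 30 = 4.0 cmH2O, so resistive work = 4.0 × 0.380 = 1.52 L·cmH2O.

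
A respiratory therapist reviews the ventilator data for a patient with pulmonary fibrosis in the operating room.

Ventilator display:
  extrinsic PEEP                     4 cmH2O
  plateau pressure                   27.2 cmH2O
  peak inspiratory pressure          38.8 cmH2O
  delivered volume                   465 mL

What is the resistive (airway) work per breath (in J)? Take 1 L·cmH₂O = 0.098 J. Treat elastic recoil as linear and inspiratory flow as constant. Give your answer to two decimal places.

With constant inspiratory flow the resistive pressure is constant at PIP − Pplat = 38.8 − 27.2 = 11.6 cmH2O, so resistive work = 11.6 × 0.465 = 5.394 L·cmH2O.
× 0.098 J/(L·cmH2O) → 0.5286 J.

0.53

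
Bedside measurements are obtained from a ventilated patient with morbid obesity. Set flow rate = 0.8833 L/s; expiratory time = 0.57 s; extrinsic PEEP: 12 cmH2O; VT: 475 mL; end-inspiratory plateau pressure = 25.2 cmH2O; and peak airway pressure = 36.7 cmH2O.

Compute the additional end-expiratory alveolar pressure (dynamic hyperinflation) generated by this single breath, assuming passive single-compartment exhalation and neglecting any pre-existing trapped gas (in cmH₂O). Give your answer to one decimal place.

3.9

R = (PIP − Pplat)/V̇ = (36.7 − 25.2) / 0.8833 = 11.5/0.8833 = 13.019 cmH2O·s/L.
C = Vt/(Pplat − PEEP) = 475.0 / (25.2 − 12) = 475.0/13.2 = 35.985 mL/cmH2O.
τ = R × C = 13.019 × 0.03599 L/cmH2O = 0.4686 s.
Fraction remaining = e^(−Te/τ) = e^(−0.57/0.4686) = 0.2963; trapped volume = 475.0 × 0.2963 = 140.74 mL.
Additional alveolar pressure from trapping ≈ V_trapped / C = 140.74 / 35.985 = 3.911 cmH2O.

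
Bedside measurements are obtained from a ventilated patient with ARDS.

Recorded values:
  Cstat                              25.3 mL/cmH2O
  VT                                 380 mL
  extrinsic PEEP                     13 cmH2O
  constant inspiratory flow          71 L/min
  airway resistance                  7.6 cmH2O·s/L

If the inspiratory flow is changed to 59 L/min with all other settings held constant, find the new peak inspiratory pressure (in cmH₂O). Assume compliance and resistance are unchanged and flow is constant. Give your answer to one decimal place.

35.5

Flow: 71 L/min ÷ 60 = 1.1833 L/s.
New flow: 59 L/min ÷ 60 = 0.9833 L/s.
PIP = Vt/C + R·V̇ + PEEP (constant-flow equation of motion).
Only the resistive term changes: ΔPIP = R × ΔV̇ = 7.6 × (0.9833 − 1.1833) = 7.6 × -0.2 = -1.52 cmH2O.
Original PIP = 380/25.3 + 7.6×1.1833 + 13 = 37.013 cmH2O; new PIP = 37.013 + (-1.52) = 35.493 cmH2O.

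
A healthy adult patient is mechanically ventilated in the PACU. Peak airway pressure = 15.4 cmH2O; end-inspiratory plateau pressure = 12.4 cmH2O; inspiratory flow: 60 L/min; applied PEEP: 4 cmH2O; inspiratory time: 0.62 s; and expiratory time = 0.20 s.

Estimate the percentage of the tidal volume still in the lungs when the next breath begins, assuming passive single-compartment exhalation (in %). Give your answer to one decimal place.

Flow: 60 L/min ÷ 60 = 1 L/s.
Vt = flow × Ti = 1 L/s × 0.62 s × 1000 mL/L = 620.0 mL.
R = (PIP − Pplat)/V̇ = (15.4 − 12.4) / 1 = 3.0/1 = 3.0 cmH2O·s/L.
C = Vt/(Pplat − PEEP) = 620.0 / (12.4 − 4) = 620.0/8.4 = 73.81 mL/cmH2O.
τ = R × C = 3.0 × 0.07381 L/cmH2O = 0.2214 s.
Fraction remaining at end-expiration = e^(−Te/τ) = e^(−0.20/0.2214) = 0.4052 → 40.52%.

40.5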